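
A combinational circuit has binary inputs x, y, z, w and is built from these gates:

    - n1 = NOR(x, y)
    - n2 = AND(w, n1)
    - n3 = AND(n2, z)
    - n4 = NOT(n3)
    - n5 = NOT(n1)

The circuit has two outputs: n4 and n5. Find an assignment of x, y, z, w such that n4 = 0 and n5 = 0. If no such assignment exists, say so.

x=0, y=0, z=1, w=1

Check with x=0, y=0, z=1, w=1:
n1 = NOR(x, y) = NOR(0, 0) = 1
n2 = AND(w, n1) = AND(1, 1) = 1
n3 = AND(n2, z) = AND(1, 1) = 1
n4 = NOT(n3) = NOT 1 = 0
n5 = NOT(n1) = NOT 1 = 0
So n4 = 0 and n5 = 0.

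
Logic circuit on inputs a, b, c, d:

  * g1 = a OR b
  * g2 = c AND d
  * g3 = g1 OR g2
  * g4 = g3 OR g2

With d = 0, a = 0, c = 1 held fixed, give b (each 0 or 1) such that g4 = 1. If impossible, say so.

g4 = g3 OR g2 must be 1, so at least one of g3, g2 is 1.
Check with d = 0, a = 0, c = 1 and b=1:
g1 = a OR b = 0 OR 1 = 1
g2 = c AND d = 1 AND 0 = 0
g3 = g1 OR g2 = 1 OR 0 = 1
g4 = g3 OR g2 = 1 OR 0 = 1
So g4 = 1.

b=1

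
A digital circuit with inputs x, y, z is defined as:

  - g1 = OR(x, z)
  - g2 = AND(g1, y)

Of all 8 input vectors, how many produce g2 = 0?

5

g2 = AND(g1, y) must be 0, so at least one of g1, y is 0.
Satisfying assignments:
  x=0, y=0, z=0
  x=0, y=0, z=1
  x=0, y=1, z=0
  x=1, y=0, z=0
  x=1, y=0, z=1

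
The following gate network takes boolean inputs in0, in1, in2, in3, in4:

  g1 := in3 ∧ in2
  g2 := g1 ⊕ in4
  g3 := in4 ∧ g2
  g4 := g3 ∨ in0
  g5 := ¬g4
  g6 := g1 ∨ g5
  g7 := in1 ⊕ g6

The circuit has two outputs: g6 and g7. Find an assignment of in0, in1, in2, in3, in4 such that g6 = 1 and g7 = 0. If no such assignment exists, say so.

Check with in0=1 in1=1 in2=1 in3=1 in4=1:
g1 = in3 ∧ in2 = 1 ∧ 1 = 1
g2 = g1 ⊕ in4 = 1 ⊕ 1 = 0
g3 = in4 ∧ g2 = 1 ∧ 0 = 0
g4 = g3 ∨ in0 = 0 ∨ 1 = 1
g5 = ¬g4 = ¬1 = 0
g6 = g1 ∨ g5 = 1 ∨ 0 = 1
g7 = in1 ⊕ g6 = 1 ⊕ 1 = 0
So g6 = 1 and g7 = 0.

in0=1 in1=1 in2=1 in3=1 in4=1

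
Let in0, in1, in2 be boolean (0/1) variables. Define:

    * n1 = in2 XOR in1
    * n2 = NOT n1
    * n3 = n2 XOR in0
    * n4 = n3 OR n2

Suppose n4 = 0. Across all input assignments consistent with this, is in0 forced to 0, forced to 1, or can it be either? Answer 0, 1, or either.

n4 = n3 OR n2 must be 0, so both n3 = 0 and n2 = 0.
Every assignment with n4 = 0 has in0 = 0; there are 2 such assignment(s).
  in0=0, in1=0, in2=1
  in0=0, in1=1, in2=0

0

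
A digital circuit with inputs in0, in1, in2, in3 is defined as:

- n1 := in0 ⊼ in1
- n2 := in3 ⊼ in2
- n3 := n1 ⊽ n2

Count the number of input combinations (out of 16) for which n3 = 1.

1

n3 = n1 ⊽ n2 must be 1, so both n1 = 0 and n2 = 0.
Enumerating the 16 input combinations, 1 give n3 = 1 and 15 give n3 = 0.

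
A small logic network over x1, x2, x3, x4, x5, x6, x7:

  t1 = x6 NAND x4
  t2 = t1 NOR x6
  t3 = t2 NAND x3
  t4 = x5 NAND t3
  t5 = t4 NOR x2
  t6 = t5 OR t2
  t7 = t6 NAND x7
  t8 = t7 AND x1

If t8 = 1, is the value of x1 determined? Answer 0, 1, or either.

1

t8 = t7 AND x1 must be 1, so both t7 = 1 and x1 = 1.
t7 = t6 NAND x7 must be 1, so at least one of t6, x7 is 0.
Every assignment with t8 = 1 has x1 = 1; there are 56 such assignment(s).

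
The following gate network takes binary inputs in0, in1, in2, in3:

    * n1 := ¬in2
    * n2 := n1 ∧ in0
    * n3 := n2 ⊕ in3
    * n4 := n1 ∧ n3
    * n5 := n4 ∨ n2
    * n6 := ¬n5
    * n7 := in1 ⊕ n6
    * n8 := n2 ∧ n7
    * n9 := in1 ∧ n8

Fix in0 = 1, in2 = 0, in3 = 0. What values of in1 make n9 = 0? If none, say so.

in1=0

n9 = in1 ∧ n8 must be 0, so at least one of in1, n8 is 0.
Check with in0 = 1, in2 = 0, in3 = 0 and in1=0:
n1 = ¬in2 = ¬0 = 1
n2 = n1 ∧ in0 = 1 ∧ 1 = 1
n3 = n2 ⊕ in3 = 1 ⊕ 0 = 1
n4 = n1 ∧ n3 = 1 ∧ 1 = 1
n5 = n4 ∨ n2 = 1 ∨ 1 = 1
n6 = ¬n5 = ¬1 = 0
n7 = in1 ⊕ n6 = 0 ⊕ 0 = 0
n8 = n2 ∧ n7 = 1 ∧ 0 = 0
n9 = in1 ∧ n8 = 0 ∧ 0 = 0
So n9 = 0.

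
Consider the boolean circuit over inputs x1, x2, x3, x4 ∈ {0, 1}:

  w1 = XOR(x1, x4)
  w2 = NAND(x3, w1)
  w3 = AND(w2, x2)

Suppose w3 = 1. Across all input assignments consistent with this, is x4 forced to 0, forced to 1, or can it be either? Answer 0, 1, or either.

either

Both values of x4 occur among assignments with w3 = 1:
  x4=0: x1=0, x2=1, x3=0, x4=0
  x4=1: x1=0, x2=1, x3=0, x4=1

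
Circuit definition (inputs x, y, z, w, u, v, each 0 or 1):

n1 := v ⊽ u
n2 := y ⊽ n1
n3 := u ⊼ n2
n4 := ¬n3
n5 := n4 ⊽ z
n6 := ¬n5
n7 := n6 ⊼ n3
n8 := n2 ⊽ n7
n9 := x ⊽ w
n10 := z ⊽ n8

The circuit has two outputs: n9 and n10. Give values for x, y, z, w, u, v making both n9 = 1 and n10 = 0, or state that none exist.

Check with x=0, y=1, z=1, w=0, u=1, v=0:
n1 = v ⊽ u = 0 ⊽ 1 = 0
n2 = y ⊽ n1 = 1 ⊽ 0 = 0
n3 = u ⊼ n2 = 1 ⊼ 0 = 1
n4 = ¬n3 = ¬1 = 0
n5 = n4 ⊽ z = 0 ⊽ 1 = 0
n6 = ¬n5 = ¬0 = 1
n7 = n6 ⊼ n3 = 1 ⊼ 1 = 0
n8 = n2 ⊽ n7 = 0 ⊽ 0 = 1
n9 = x ⊽ w = 0 ⊽ 0 = 1
n10 = z ⊽ n8 = 1 ⊽ 1 = 0
So n9 = 1 and n10 = 0.

x=0, y=1, z=1, w=0, u=1, v=0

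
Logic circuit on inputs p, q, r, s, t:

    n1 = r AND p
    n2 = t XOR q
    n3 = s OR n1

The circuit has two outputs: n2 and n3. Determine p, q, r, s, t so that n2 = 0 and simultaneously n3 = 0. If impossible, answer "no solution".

Check with p=0, q=1, r=0, s=0, t=1:
n1 = r AND p = 0 AND 0 = 0
n2 = t XOR q = 1 XOR 1 = 0
n3 = s OR n1 = 0 OR 0 = 0
So n2 = 0 and n3 = 0.

p=0, q=1, r=0, s=0, t=1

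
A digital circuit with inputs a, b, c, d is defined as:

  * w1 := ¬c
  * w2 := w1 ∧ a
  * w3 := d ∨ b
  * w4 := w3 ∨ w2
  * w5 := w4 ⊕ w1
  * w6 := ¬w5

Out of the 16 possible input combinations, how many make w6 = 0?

7

w6 = ¬w5 must be 0, so w5 = 1.
w5 = w4 ⊕ w1 must be 1, so w4 and w1 differ.
Enumerating the 16 input combinations, 7 give w6 = 0 and 9 give w6 = 1.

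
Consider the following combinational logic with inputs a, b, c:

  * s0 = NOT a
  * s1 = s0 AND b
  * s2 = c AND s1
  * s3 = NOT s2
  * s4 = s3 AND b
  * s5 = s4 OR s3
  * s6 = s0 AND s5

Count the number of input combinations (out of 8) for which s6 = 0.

5

s6 = s0 AND s5 must be 0, so at least one of s0, s5 is 0.
Satisfying assignments:
  a=0, b=1, c=1
  a=1, b=0, c=0
  a=1, b=0, c=1
  a=1, b=1, c=0
  a=1, b=1, c=1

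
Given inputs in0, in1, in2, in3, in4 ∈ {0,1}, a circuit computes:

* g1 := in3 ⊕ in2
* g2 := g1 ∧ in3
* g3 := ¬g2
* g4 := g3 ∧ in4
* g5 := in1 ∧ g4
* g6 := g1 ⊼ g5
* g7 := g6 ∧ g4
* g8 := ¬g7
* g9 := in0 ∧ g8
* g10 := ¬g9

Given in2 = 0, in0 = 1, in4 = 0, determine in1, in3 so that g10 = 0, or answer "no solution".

g10 = ¬g9 must be 0, so g9 = 1.
g9 = in0 ∧ g8 must be 1, so both in0 = 1 and g8 = 1.
Check with in2 = 0, in0 = 1, in4 = 0 and in1=0, in3=1:
g1 = in3 ⊕ in2 = 1 ⊕ 0 = 1
g2 = g1 ∧ in3 = 1 ∧ 1 = 1
g3 = ¬g2 = ¬1 = 0
g4 = g3 ∧ in4 = 0 ∧ 0 = 0
g5 = in1 ∧ g4 = 0 ∧ 0 = 0
g6 = g1 ⊼ g5 = 1 ⊼ 0 = 1
g7 = g6 ∧ g4 = 1 ∧ 0 = 0
g8 = ¬g7 = ¬0 = 1
g9 = in0 ∧ g8 = 1 ∧ 1 = 1
g10 = ¬g9 = ¬1 = 0
So g10 = 0.

in1=0, in3=1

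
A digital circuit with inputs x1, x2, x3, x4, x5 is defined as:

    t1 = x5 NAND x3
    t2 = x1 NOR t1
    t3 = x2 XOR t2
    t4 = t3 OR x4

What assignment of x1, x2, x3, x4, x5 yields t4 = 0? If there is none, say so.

x1=1 x2=0 x3=1 x4=0 x5=0

Check with x1=1 x2=0 x3=1 x4=0 x5=0:
t1 = x5 NAND x3 = 0 NAND 1 = 1
t2 = x1 NOR t1 = 1 NOR 1 = 0
t3 = x2 XOR t2 = 0 XOR 0 = 0
t4 = t3 OR x4 = 0 OR 0 = 0
So t4 = 0 as required.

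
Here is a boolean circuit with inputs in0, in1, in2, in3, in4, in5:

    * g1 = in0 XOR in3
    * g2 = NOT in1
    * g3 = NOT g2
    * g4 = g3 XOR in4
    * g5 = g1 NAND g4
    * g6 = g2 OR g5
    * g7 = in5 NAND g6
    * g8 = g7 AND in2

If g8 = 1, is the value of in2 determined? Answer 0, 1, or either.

1

g8 = g7 AND in2 must be 1, so both g7 = 1 and in2 = 1.
Every assignment with g8 = 1 has in2 = 1; there are 18 such assignment(s).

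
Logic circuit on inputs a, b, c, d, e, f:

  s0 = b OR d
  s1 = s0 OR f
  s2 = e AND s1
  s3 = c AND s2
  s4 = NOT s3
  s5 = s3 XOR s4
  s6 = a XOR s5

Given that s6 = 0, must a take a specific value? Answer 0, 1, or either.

1

s6 = a XOR s5 must be 0, so a and s5 are equal.
Every assignment with s6 = 0 has a = 1; there are 32 such assignment(s).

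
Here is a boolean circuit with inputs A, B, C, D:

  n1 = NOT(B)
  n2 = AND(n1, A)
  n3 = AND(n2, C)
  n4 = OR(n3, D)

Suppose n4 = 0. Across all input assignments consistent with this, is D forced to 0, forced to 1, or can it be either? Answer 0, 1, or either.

0

n4 = OR(n3, D) must be 0, so both n3 = 0 and D = 0.
n3 = AND(n2, C) must be 0, so at least one of n2, C is 0.
Every assignment with n4 = 0 has D = 0; there are 7 such assignment(s).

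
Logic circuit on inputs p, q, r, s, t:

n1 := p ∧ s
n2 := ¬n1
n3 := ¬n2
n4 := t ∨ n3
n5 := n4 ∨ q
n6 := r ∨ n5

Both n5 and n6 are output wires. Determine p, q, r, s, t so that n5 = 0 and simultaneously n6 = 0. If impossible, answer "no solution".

Check with p=1, q=0, r=0, s=0, t=0:
n1 = p ∧ s = 1 ∧ 0 = 0
n2 = ¬n1 = ¬0 = 1
n3 = ¬n2 = ¬1 = 0
n4 = t ∨ n3 = 0 ∨ 0 = 0
n5 = n4 ∨ q = 0 ∨ 0 = 0
n6 = r ∨ n5 = 0 ∨ 0 = 0
So n5 = 0 and n6 = 0.

p=1, q=0, r=0, s=0, t=0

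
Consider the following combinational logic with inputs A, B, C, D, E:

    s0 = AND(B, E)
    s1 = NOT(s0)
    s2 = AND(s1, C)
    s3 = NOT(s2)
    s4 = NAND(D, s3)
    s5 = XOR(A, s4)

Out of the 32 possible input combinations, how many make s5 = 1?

s5 = XOR(A, s4) must be 1, so A and s4 differ.
Enumerating the 32 input combinations, 16 give s5 = 1 and 16 give s5 = 0.

16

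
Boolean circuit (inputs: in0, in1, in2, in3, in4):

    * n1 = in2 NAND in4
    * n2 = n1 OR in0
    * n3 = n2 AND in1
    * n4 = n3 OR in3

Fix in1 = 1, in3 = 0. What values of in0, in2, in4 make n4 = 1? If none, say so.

in0=1, in2=1, in4=1

n4 = n3 OR in3 must be 1, so at least one of n3, in3 is 1.
Check with in1 = 1, in3 = 0 and in0=1, in2=1, in4=1:
n1 = in2 NAND in4 = 1 NAND 1 = 0
n2 = n1 OR in0 = 0 OR 1 = 1
n3 = n2 AND in1 = 1 AND 1 = 1
n4 = n3 OR in3 = 1 OR 0 = 1
So n4 = 1.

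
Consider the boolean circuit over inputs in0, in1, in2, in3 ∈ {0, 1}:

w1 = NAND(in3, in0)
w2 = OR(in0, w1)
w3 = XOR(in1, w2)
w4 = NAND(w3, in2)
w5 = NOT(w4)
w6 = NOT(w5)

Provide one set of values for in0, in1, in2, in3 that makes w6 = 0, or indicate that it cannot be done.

in0=0 in1=0 in2=1 in3=1

Check with in0=0 in1=0 in2=1 in3=1:
w1 = NAND(in3, in0) = NAND(1, 0) = 1
w2 = OR(in0, w1) = OR(0, 1) = 1
w3 = XOR(in1, w2) = XOR(0, 1) = 1
w4 = NAND(w3, in2) = NAND(1, 1) = 0
w5 = NOT(w4) = NOT 0 = 1
w6 = NOT(w5) = NOT 1 = 0
So w6 = 0 as required.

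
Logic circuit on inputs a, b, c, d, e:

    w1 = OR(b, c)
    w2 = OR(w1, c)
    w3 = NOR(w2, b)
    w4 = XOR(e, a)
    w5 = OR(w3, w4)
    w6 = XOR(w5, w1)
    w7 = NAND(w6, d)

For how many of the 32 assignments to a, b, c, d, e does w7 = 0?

10

w7 = NAND(w6, d) must be 0, so both w6 = 1 and d = 1.
w6 = XOR(w5, w1) must be 1, so w5 and w1 differ.
Enumerating the 32 input combinations, 10 give w7 = 0 and 22 give w7 = 1.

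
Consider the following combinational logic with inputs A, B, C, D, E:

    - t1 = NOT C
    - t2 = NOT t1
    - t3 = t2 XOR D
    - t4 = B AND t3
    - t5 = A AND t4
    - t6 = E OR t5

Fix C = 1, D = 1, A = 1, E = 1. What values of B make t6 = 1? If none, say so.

B=0

t6 = E OR t5 must be 1, so at least one of E, t5 is 1.
Check with C = 1, D = 1, A = 1, E = 1 and B=0:
t1 = NOT C = NOT 1 = 0
t2 = NOT t1 = NOT 0 = 1
t3 = t2 XOR D = 1 XOR 1 = 0
t4 = B AND t3 = 0 AND 0 = 0
t5 = A AND t4 = 1 AND 0 = 0
t6 = E OR t5 = 1 OR 0 = 1
So t6 = 1.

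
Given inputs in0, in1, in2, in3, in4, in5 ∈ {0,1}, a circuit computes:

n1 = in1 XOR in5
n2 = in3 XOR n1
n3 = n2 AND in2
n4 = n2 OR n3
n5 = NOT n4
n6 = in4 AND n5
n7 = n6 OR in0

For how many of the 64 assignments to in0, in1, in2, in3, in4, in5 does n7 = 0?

24

n7 = n6 OR in0 must be 0, so both n6 = 0 and in0 = 0.
n6 = in4 AND n5 must be 0, so at least one of in4, n5 is 0.
Enumerating the 64 input combinations, 24 give n7 = 0 and 40 give n7 = 1.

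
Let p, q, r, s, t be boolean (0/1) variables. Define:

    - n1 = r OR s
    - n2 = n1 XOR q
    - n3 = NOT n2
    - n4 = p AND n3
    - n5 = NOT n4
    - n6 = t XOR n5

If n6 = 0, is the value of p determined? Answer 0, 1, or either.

either

Both values of p occur among assignments with n6 = 0:
  p=0: p=0, q=0, r=0, s=0, t=1
  p=1: p=1, q=0, r=0, s=0, t=0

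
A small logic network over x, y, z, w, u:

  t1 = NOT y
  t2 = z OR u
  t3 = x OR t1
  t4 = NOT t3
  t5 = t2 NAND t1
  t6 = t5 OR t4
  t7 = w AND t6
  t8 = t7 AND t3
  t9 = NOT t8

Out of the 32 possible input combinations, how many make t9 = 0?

6

t9 = NOT t8 must be 0, so t8 = 1.
t8 = t7 AND t3 must be 1, so both t7 = 1 and t3 = 1.
t7 = w AND t6 must be 1, so both w = 1 and t6 = 1.
Enumerating the 32 input combinations, 6 give t9 = 0 and 26 give t9 = 1.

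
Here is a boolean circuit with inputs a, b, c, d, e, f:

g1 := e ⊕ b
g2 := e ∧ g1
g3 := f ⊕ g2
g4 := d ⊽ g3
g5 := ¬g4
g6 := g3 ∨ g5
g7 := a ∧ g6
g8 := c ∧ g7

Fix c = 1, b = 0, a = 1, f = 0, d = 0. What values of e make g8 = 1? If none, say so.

e=1

g8 = c ∧ g7 must be 1, so both c = 1 and g7 = 1.
g7 = a ∧ g6 must be 1, so both a = 1 and g6 = 1.
Check with c = 1, b = 0, a = 1, f = 0, d = 0 and e=1:
g1 = e ⊕ b = 1 ⊕ 0 = 1
g2 = e ∧ g1 = 1 ∧ 1 = 1
g3 = f ⊕ g2 = 0 ⊕ 1 = 1
g4 = d ⊽ g3 = 0 ⊽ 1 = 0
g5 = ¬g4 = ¬0 = 1
g6 = g3 ∨ g5 = 1 ∨ 1 = 1
g7 = a ∧ g6 = 1 ∧ 1 = 1
g8 = c ∧ g7 = 1 ∧ 1 = 1
So g8 = 1.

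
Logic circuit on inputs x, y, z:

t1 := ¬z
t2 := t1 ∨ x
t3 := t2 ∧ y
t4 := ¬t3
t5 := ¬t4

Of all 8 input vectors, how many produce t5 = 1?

t5 = ¬t4 must be 1, so t4 = 0.
Enumerating the 8 input combinations, 3 give t5 = 1 and 5 give t5 = 0.

3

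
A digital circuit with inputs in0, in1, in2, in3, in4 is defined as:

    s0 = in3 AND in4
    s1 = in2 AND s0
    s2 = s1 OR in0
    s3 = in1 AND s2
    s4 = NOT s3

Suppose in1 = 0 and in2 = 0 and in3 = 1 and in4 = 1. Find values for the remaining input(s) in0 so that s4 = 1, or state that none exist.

Check with in1 = 0 and in2 = 0 and in3 = 1 and in4 = 1 and in0=0:
s0 = in3 AND in4 = 1 AND 1 = 1
s1 = in2 AND s0 = 0 AND 1 = 0
s2 = s1 OR in0 = 0 OR 0 = 0
s3 = in1 AND s2 = 0 AND 0 = 0
s4 = NOT s3 = NOT 0 = 1
So s4 = 1.

in0=0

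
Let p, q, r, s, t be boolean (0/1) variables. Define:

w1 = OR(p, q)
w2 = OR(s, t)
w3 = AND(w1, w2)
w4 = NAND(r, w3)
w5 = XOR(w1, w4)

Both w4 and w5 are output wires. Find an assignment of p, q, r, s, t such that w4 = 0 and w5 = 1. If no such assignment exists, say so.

Check with p=0 q=1 r=1 s=1 t=0:
w1 = OR(p, q) = OR(0, 1) = 1
w2 = OR(s, t) = OR(1, 0) = 1
w3 = AND(w1, w2) = AND(1, 1) = 1
w4 = NAND(r, w3) = NAND(1, 1) = 0
w5 = XOR(w1, w4) = XOR(1, 0) = 1
So w4 = 0 and w5 = 1.

p=0 q=1 r=1 s=1 t=0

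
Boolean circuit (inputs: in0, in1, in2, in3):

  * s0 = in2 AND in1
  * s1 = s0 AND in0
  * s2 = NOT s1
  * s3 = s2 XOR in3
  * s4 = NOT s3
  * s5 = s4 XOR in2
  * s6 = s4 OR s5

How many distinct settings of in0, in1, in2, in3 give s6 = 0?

s6 = s4 OR s5 must be 0, so both s4 = 0 and s5 = 0.
Enumerating the 16 input combinations, 4 give s6 = 0 and 12 give s6 = 1.

4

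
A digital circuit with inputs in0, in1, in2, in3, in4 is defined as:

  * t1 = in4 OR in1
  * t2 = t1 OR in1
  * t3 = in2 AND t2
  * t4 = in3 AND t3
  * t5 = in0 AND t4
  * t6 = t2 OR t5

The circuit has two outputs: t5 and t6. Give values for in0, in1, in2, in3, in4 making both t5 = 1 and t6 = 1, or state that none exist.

in0=1, in1=0, in2=1, in3=1, in4=1

Check with in0=1, in1=0, in2=1, in3=1, in4=1:
t1 = in4 OR in1 = 1 OR 0 = 1
t2 = t1 OR in1 = 1 OR 0 = 1
t3 = in2 AND t2 = 1 AND 1 = 1
t4 = in3 AND t3 = 1 AND 1 = 1
t5 = in0 AND t4 = 1 AND 1 = 1
t6 = t2 OR t5 = 1 OR 1 = 1
So t5 = 1 and t6 = 1.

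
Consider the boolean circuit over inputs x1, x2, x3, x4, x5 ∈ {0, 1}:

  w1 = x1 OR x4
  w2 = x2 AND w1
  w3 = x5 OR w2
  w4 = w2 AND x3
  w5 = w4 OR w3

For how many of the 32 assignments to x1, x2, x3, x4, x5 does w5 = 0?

10

w5 = w4 OR w3 must be 0, so both w4 = 0 and w3 = 0.
w4 = w2 AND x3 must be 0, so at least one of w2, x3 is 0.
Enumerating the 32 input combinations, 10 give w5 = 0 and 22 give w5 = 1.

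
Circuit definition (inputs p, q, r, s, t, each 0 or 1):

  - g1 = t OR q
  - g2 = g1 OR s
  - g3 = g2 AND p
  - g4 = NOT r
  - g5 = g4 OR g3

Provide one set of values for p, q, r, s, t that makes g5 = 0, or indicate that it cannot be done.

g5 = g4 OR g3 must be 0, so both g4 = 0 and g3 = 0.
g4 = NOT r must be 0, so r = 1.
g3 = g2 AND p must be 0, so at least one of g2, p is 0.
Check with p=0 q=0 r=1 s=0 t=0:
g1 = t OR q = 0 OR 0 = 0
g2 = g1 OR s = 0 OR 0 = 0
g3 = g2 AND p = 0 AND 0 = 0
g4 = NOT r = NOT 1 = 0
g5 = g4 OR g3 = 0 OR 0 = 0
So g5 = 0 as required.

p=0 q=0 r=1 s=0 t=0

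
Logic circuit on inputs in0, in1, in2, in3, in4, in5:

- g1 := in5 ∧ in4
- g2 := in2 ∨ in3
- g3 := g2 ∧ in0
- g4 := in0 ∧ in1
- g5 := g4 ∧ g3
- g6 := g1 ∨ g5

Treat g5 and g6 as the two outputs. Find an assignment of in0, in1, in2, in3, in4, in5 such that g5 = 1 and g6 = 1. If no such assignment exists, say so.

Check with in0=1 in1=1 in2=0 in3=1 in4=0 in5=0:
g1 = in5 ∧ in4 = 0 ∧ 0 = 0
g2 = in2 ∨ in3 = 0 ∨ 1 = 1
g3 = g2 ∧ in0 = 1 ∧ 1 = 1
g4 = in0 ∧ in1 = 1 ∧ 1 = 1
g5 = g4 ∧ g3 = 1 ∧ 1 = 1
g6 = g1 ∨ g5 = 0 ∨ 1 = 1
So g5 = 1 and g6 = 1.

in0=1 in1=1 in2=0 in3=1 in4=0 in5=0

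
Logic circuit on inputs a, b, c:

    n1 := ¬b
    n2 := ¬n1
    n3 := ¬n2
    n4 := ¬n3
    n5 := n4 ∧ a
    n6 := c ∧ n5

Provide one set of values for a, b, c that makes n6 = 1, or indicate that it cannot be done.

a=1 b=1 c=1

Check with a=1 b=1 c=1:
n1 = ¬b = ¬1 = 0
n2 = ¬n1 = ¬0 = 1
n3 = ¬n2 = ¬1 = 0
n4 = ¬n3 = ¬0 = 1
n5 = n4 ∧ a = 1 ∧ 1 = 1
n6 = c ∧ n5 = 1 ∧ 1 = 1
So n6 = 1 as required.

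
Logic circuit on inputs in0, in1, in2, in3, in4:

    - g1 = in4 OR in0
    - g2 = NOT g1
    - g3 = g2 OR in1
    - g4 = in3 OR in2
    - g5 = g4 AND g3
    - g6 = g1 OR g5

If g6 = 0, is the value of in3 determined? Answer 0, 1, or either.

0

g6 = g1 OR g5 must be 0, so both g1 = 0 and g5 = 0.
g1 = in4 OR in0 must be 0, so both in4 = 0 and in0 = 0.
Every assignment with g6 = 0 has in3 = 0; there are 2 such assignment(s).
  in0=0, in1=0, in2=0, in3=0, in4=0
  in0=0, in1=1, in2=0, in3=0, in4=0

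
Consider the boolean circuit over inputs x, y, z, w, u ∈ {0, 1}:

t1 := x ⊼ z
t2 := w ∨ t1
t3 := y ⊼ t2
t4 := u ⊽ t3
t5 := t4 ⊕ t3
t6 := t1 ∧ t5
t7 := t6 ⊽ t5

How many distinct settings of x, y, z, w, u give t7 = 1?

t7 = t6 ⊽ t5 must be 1, so both t6 = 0 and t5 = 0.
Enumerating the 32 input combinations, 7 give t7 = 1 and 25 give t7 = 0.

7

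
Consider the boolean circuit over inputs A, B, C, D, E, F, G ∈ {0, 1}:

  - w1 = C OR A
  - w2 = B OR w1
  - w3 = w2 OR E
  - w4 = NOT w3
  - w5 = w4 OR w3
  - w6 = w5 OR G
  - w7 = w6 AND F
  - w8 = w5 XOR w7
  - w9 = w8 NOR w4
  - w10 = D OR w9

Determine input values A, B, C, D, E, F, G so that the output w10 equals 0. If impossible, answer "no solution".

A=1, B=1, C=1, D=0, E=1, F=0, G=0

Check with A=1, B=1, C=1, D=0, E=1, F=0, G=0:
w1 = C OR A = 1 OR 1 = 1
w2 = B OR w1 = 1 OR 1 = 1
w3 = w2 OR E = 1 OR 1 = 1
w4 = NOT w3 = NOT 1 = 0
w5 = w4 OR w3 = 0 OR 1 = 1
w6 = w5 OR G = 1 OR 0 = 1
w7 = w6 AND F = 1 AND 0 = 0
w8 = w5 XOR w7 = 1 XOR 0 = 1
w9 = w8 NOR w4 = 1 NOR 0 = 0
w10 = D OR w9 = 0 OR 0 = 0
So w10 = 0 as required.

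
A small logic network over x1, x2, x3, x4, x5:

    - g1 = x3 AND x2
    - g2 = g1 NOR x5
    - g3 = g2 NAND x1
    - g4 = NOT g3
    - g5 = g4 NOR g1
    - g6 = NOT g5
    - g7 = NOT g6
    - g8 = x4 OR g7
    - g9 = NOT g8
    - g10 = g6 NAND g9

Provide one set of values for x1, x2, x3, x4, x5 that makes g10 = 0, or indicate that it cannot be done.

Check with x1=1, x2=0, x3=0, x4=0, x5=0:
g1 = x3 AND x2 = 0 AND 0 = 0
g2 = g1 NOR x5 = 0 NOR 0 = 1
g3 = g2 NAND x1 = 1 NAND 1 = 0
g4 = NOT g3 = NOT 0 = 1
g5 = g4 NOR g1 = 1 NOR 0 = 0
g6 = NOT g5 = NOT 0 = 1
g7 = NOT g6 = NOT 1 = 0
g8 = x4 OR g7 = 0 OR 0 = 0
g9 = NOT g8 = NOT 0 = 1
g10 = g6 NAND g9 = 1 NAND 1 = 0
So g10 = 0 as required.

x1=1, x2=0, x3=0, x4=0, x5=0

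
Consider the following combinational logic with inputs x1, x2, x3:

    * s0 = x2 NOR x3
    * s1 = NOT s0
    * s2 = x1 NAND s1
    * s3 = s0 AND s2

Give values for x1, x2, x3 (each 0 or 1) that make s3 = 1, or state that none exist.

x1=1, x2=0, x3=0

s3 = s0 AND s2 must be 1, so both s0 = 1 and s2 = 1.
s0 = x2 NOR x3 must be 1, so both x2 = 0 and x3 = 0.
s2 = x1 NAND s1 must be 1, so at least one of x1, s1 is 0.
Check with x1=1, x2=0, x3=0:
s0 = x2 NOR x3 = 0 NOR 0 = 1
s1 = NOT s0 = NOT 1 = 0
s2 = x1 NAND s1 = 1 NAND 0 = 1
s3 = s0 AND s2 = 1 AND 1 = 1
So s3 = 1 as required.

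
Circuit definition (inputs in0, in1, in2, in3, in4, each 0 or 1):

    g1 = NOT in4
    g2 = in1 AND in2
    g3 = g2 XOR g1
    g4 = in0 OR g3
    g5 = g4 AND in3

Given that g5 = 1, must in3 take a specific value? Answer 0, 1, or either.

g5 = g4 AND in3 must be 1, so both g4 = 1 and in3 = 1.
g4 = in0 OR g3 must be 1, so at least one of in0, g3 is 1.
Every assignment with g5 = 1 has in3 = 1; there are 12 such assignment(s).

1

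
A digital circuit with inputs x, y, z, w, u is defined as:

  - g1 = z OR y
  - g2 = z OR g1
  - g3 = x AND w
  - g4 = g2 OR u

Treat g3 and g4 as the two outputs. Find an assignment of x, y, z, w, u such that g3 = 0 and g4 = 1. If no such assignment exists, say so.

Check with x=1 y=1 z=0 w=0 u=0:
g1 = z OR y = 0 OR 1 = 1
g2 = z OR g1 = 0 OR 1 = 1
g3 = x AND w = 1 AND 0 = 0
g4 = g2 OR u = 1 OR 0 = 1
So g3 = 0 and g4 = 1.

x=1 y=1 z=0 w=0 u=0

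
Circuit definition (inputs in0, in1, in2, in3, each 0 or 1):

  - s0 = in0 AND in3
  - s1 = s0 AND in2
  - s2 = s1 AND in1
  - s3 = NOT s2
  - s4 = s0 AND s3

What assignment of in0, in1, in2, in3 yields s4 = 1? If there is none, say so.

in0=1, in1=0, in2=0, in3=1

s4 = s0 AND s3 must be 1, so both s0 = 1 and s3 = 1.
s0 = in0 AND in3 must be 1, so both in0 = 1 and in3 = 1.
Check with in0=1, in1=0, in2=0, in3=1:
s0 = in0 AND in3 = 1 AND 1 = 1
s1 = s0 AND in2 = 1 AND 0 = 0
s2 = s1 AND in1 = 0 AND 0 = 0
s3 = NOT s2 = NOT 0 = 1
s4 = s0 AND s3 = 1 AND 1 = 1
So s4 = 1 as required.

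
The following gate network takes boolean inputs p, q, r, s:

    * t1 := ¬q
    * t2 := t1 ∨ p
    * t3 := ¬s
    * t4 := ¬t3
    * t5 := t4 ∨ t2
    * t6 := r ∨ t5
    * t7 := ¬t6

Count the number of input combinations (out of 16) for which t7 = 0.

t7 = ¬t6 must be 0, so t6 = 1.
Enumerating the 16 input combinations, 15 give t7 = 0 and 1 give t7 = 1.

15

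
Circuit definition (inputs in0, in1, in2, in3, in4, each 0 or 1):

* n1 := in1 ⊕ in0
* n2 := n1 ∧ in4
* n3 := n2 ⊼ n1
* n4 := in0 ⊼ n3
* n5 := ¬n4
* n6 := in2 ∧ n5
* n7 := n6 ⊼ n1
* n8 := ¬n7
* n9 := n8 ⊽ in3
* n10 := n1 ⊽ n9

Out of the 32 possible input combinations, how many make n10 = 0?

24

n10 = n1 ⊽ n9 must be 0, so at least one of n1, n9 is 1.
Enumerating the 32 input combinations, 24 give n10 = 0 and 8 give n10 = 1.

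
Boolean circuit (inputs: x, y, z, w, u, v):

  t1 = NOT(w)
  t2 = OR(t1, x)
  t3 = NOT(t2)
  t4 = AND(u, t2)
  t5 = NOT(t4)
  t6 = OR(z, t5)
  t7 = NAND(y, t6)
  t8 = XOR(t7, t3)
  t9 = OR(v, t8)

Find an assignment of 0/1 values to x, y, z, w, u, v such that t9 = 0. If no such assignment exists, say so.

t9 = OR(v, t8) must be 0, so both v = 0 and t8 = 0.
t8 = XOR(t7, t3) must be 0, so t7 and t3 are equal.
Check with x=1 y=1 z=1 w=0 u=1 v=0:
t1 = NOT(w) = NOT 0 = 1
t2 = OR(t1, x) = OR(1, 1) = 1
t3 = NOT(t2) = NOT 1 = 0
t4 = AND(u, t2) = AND(1, 1) = 1
t5 = NOT(t4) = NOT 1 = 0
t6 = OR(z, t5) = OR(1, 0) = 1
t7 = NAND(y, t6) = NAND(1, 1) = 0
t8 = XOR(t7, t3) = XOR(0, 0) = 0
t9 = OR(v, t8) = OR(0, 0) = 0
So t9 = 0 as required.

x=1 y=1 z=1 w=0 u=1 v=0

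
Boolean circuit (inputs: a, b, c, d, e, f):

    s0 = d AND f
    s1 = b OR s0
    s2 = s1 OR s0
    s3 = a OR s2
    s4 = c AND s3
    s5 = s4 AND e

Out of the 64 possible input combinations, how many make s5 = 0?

s5 = s4 AND e must be 0, so at least one of s4, e is 0.
Enumerating the 64 input combinations, 51 give s5 = 0 and 13 give s5 = 1.

51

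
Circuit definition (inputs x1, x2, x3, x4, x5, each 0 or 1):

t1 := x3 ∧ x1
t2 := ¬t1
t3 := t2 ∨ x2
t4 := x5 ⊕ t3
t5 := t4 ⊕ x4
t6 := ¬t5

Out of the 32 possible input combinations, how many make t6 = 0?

t6 = ¬t5 must be 0, so t5 = 1.
t5 = t4 ⊕ x4 must be 1, so t4 and x4 differ.
Enumerating the 32 input combinations, 16 give t6 = 0 and 16 give t6 = 1.

16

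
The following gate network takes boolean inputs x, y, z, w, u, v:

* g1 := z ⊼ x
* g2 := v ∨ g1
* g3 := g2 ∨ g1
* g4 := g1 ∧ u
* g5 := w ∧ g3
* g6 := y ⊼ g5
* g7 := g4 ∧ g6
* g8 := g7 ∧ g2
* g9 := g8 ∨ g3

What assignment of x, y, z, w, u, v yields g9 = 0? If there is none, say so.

x=1, y=0, z=1, w=1, u=0, v=0

Check with x=1, y=0, z=1, w=1, u=0, v=0:
g1 = z ⊼ x = 1 ⊼ 1 = 0
g2 = v ∨ g1 = 0 ∨ 0 = 0
g3 = g2 ∨ g1 = 0 ∨ 0 = 0
g4 = g1 ∧ u = 0 ∧ 0 = 0
g5 = w ∧ g3 = 1 ∧ 0 = 0
g6 = y ⊼ g5 = 0 ⊼ 0 = 1
g7 = g4 ∧ g6 = 0 ∧ 1 = 0
g8 = g7 ∧ g2 = 0 ∧ 0 = 0
g9 = g8 ∨ g3 = 0 ∨ 0 = 0
So g9 = 0 as required.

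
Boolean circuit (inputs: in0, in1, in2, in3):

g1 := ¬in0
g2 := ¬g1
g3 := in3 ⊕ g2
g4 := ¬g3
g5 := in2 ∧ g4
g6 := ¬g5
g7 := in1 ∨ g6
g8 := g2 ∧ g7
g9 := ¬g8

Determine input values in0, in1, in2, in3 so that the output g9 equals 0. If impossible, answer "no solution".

g9 = ¬g8 must be 0, so g8 = 1.
g8 = g2 ∧ g7 must be 1, so both g2 = 1 and g7 = 1.
Check with in0=1, in1=1, in2=0, in3=0:
g1 = ¬in0 = ¬1 = 0
g2 = ¬g1 = ¬0 = 1
g3 = in3 ⊕ g2 = 0 ⊕ 1 = 1
g4 = ¬g3 = ¬1 = 0
g5 = in2 ∧ g4 = 0 ∧ 0 = 0
g6 = ¬g5 = ¬0 = 1
g7 = in1 ∨ g6 = 1 ∨ 1 = 1
g8 = g2 ∧ g7 = 1 ∧ 1 = 1
g9 = ¬g8 = ¬1 = 0
So g9 = 0 as required.

in0=1, in1=1, in2=0, in3=0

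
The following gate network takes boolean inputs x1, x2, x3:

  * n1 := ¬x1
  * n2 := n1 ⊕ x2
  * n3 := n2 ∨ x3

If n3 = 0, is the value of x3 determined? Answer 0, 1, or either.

n3 = n2 ∨ x3 must be 0, so both n2 = 0 and x3 = 0.
n2 = n1 ⊕ x2 must be 0, so n1 and x2 are equal.
Every assignment with n3 = 0 has x3 = 0; there are 2 such assignment(s).
  x1=0, x2=1, x3=0
  x1=1, x2=0, x3=0

0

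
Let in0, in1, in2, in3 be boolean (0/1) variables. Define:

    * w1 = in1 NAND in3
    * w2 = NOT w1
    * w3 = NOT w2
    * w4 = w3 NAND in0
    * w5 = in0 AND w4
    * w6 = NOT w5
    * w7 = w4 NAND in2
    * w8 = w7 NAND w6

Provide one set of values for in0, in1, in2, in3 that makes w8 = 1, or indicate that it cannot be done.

w8 = w7 NAND w6 must be 1, so at least one of w7, w6 is 0.
Check with in0=0 in1=1 in2=1 in3=0:
w1 = in1 NAND in3 = 1 NAND 0 = 1
w2 = NOT w1 = NOT 1 = 0
w3 = NOT w2 = NOT 0 = 1
w4 = w3 NAND in0 = 1 NAND 0 = 1
w5 = in0 AND w4 = 0 AND 1 = 0
w6 = NOT w5 = NOT 0 = 1
w7 = w4 NAND in2 = 1 NAND 1 = 0
w8 = w7 NAND w6 = 0 NAND 1 = 1
So w8 = 1 as required.

in0=0 in1=1 in2=1 in3=0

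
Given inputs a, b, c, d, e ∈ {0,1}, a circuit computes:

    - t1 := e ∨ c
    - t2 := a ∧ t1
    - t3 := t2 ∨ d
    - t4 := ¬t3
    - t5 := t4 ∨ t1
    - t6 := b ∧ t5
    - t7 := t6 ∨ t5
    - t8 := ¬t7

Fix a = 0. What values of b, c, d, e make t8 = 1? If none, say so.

Check with a = 0 and b=1, c=0, d=1, e=0:
t1 = e ∨ c = 0 ∨ 0 = 0
t2 = a ∧ t1 = 0 ∧ 0 = 0
t3 = t2 ∨ d = 0 ∨ 1 = 1
t4 = ¬t3 = ¬1 = 0
t5 = t4 ∨ t1 = 0 ∨ 0 = 0
t6 = b ∧ t5 = 1 ∧ 0 = 0
t7 = t6 ∨ t5 = 0 ∨ 0 = 0
t8 = ¬t7 = ¬0 = 1
So t8 = 1.

b=1 c=0 d=1 e=0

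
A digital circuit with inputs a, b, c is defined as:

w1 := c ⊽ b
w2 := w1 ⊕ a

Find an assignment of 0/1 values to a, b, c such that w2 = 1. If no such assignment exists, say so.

a=1, b=1, c=0

w2 = w1 ⊕ a must be 1, so w1 and a differ.
Check with a=1, b=1, c=0:
w1 = c ⊽ b = 0 ⊽ 1 = 0
w2 = w1 ⊕ a = 0 ⊕ 1 = 1
So w2 = 1 as required.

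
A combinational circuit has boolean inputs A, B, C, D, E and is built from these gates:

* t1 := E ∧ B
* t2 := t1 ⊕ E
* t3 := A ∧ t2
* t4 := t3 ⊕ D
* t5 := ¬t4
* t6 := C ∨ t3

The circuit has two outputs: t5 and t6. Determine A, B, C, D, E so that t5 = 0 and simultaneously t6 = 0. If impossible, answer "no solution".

Check with A=0, B=1, C=0, D=1, E=1:
t1 = E ∧ B = 1 ∧ 1 = 1
t2 = t1 ⊕ E = 1 ⊕ 1 = 0
t3 = A ∧ t2 = 0 ∧ 0 = 0
t4 = t3 ⊕ D = 0 ⊕ 1 = 1
t5 = ¬t4 = ¬1 = 0
t6 = C ∨ t3 = 0 ∨ 0 = 0
So t5 = 0 and t6 = 0.

A=0, B=1, C=0, D=1, E=1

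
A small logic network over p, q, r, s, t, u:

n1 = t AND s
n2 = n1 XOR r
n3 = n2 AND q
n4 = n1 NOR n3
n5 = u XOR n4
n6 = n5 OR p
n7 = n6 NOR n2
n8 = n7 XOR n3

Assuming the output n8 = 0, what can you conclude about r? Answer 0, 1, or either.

either

Both values of r occur among assignments with n8 = 0:
  r=0: p=0, q=0, r=0, s=0, t=0, u=0
  r=1: p=0, q=0, r=1, s=0, t=0, u=0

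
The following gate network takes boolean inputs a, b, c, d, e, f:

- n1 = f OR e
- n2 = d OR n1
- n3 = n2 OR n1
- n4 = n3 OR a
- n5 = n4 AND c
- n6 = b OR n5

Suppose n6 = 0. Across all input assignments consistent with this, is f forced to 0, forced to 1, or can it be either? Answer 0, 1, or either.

Both values of f occur among assignments with n6 = 0:
  f=0: a=0, b=0, c=0, d=0, e=0, f=0
  f=1: a=0, b=0, c=0, d=0, e=0, f=1

either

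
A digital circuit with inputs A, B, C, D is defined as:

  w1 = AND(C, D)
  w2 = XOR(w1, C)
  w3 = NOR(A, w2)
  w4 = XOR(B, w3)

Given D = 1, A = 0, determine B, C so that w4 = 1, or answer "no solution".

B=0 C=0

w4 = XOR(B, w3) must be 1, so B and w3 differ.
Check with D = 1, A = 0 and B=0, C=0:
w1 = AND(C, D) = AND(0, 1) = 0
w2 = XOR(w1, C) = XOR(0, 0) = 0
w3 = NOR(A, w2) = NOR(0, 0) = 1
w4 = XOR(B, w3) = XOR(0, 1) = 1
So w4 = 1.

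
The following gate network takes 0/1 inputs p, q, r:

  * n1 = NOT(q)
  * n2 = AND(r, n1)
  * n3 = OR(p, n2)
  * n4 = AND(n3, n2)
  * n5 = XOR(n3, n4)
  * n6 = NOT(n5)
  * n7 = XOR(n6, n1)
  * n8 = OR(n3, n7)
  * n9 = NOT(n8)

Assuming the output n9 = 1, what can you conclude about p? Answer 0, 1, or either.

n9 = NOT(n8) must be 1, so n8 = 0.
Every assignment with n9 = 1 has p = 0; there are 1 such assignment(s).
  p=0, q=0, r=0

0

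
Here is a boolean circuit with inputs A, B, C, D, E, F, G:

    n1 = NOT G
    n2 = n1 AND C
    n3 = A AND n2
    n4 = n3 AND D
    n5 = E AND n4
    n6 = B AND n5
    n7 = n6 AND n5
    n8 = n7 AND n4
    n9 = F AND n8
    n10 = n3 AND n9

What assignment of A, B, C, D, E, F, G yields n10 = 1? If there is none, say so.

n10 = n3 AND n9 must be 1, so both n3 = 1 and n9 = 1.
n3 = A AND n2 must be 1, so both A = 1 and n2 = 1.
Check with A=1, B=1, C=1, D=1, E=1, F=1, G=0:
n1 = NOT G = NOT 0 = 1
n2 = n1 AND C = 1 AND 1 = 1
n3 = A AND n2 = 1 AND 1 = 1
n4 = n3 AND D = 1 AND 1 = 1
n5 = E AND n4 = 1 AND 1 = 1
n6 = B AND n5 = 1 AND 1 = 1
n7 = n6 AND n5 = 1 AND 1 = 1
n8 = n7 AND n4 = 1 AND 1 = 1
n9 = F AND n8 = 1 AND 1 = 1
n10 = n3 AND n9 = 1 AND 1 = 1
So n10 = 1 as required.

A=1, B=1, C=1, D=1, E=1, F=1, G=0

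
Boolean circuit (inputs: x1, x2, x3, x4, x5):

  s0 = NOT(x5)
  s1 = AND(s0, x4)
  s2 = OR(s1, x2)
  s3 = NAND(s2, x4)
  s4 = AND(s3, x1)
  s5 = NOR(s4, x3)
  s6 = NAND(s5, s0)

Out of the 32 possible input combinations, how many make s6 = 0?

s6 = NAND(s5, s0) must be 0, so both s5 = 1 and s0 = 1.
Satisfying assignments:
  x1=0, x2=0, x3=0, x4=0, x5=0
  x1=0, x2=0, x3=0, x4=1, x5=0
  x1=0, x2=1, x3=0, x4=0, x5=0
  x1=0, x2=1, x3=0, x4=1, x5=0
  x1=1, x2=0, x3=0, x4=1, x5=0
  x1=1, x2=1, x3=0, x4=1, x5=0

6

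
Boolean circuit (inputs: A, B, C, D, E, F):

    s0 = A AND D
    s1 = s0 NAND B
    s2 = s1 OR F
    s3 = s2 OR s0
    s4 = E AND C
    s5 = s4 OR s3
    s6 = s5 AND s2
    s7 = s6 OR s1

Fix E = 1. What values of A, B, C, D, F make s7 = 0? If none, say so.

s7 = s6 OR s1 must be 0, so both s6 = 0 and s1 = 0.
Check with E = 1 and A=1, B=1, C=1, D=1, F=0:
s0 = A AND D = 1 AND 1 = 1
s1 = s0 NAND B = 1 NAND 1 = 0
s2 = s1 OR F = 0 OR 0 = 0
s3 = s2 OR s0 = 0 OR 1 = 1
s4 = E AND C = 1 AND 1 = 1
s5 = s4 OR s3 = 1 OR 1 = 1
s6 = s5 AND s2 = 1 AND 0 = 0
s7 = s6 OR s1 = 0 OR 0 = 0
So s7 = 0.

A=1 B=1 C=1 D=1 F=0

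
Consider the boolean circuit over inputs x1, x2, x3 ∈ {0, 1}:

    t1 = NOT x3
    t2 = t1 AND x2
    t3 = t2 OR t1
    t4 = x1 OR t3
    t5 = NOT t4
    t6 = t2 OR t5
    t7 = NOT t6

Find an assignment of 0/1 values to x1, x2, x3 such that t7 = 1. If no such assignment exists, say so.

t7 = NOT t6 must be 1, so t6 = 0.
t6 = t2 OR t5 must be 0, so both t2 = 0 and t5 = 0.
Check with x1=1, x2=0, x3=0:
t1 = NOT x3 = NOT 0 = 1
t2 = t1 AND x2 = 1 AND 0 = 0
t3 = t2 OR t1 = 0 OR 1 = 1
t4 = x1 OR t3 = 1 OR 1 = 1
t5 = NOT t4 = NOT 1 = 0
t6 = t2 OR t5 = 0 OR 0 = 0
t7 = NOT t6 = NOT 0 = 1
So t7 = 1 as required.

x1=1, x2=0, x3=0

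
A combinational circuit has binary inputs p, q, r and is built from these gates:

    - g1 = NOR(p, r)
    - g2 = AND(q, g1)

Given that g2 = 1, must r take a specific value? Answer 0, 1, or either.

g2 = AND(q, g1) must be 1, so both q = 1 and g1 = 1.
g1 = NOR(p, r) must be 1, so both p = 0 and r = 0.
Every assignment with g2 = 1 has r = 0; there are 1 such assignment(s).
  p=0, q=1, r=0

0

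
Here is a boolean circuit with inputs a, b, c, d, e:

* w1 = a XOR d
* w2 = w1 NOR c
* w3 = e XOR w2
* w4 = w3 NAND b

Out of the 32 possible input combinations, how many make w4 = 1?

24

w4 = w3 NAND b must be 1, so at least one of w3, b is 0.
Enumerating the 32 input combinations, 24 give w4 = 1 and 8 give w4 = 0.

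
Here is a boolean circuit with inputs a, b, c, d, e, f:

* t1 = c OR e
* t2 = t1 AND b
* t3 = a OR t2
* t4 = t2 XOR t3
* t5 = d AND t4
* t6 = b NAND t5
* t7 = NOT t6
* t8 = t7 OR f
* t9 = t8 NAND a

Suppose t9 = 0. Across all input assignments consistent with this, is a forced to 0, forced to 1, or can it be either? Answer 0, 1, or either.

1

t9 = t8 NAND a must be 0, so both t8 = 1 and a = 1.
t8 = t7 OR f must be 1, so at least one of t7, f is 1.
Every assignment with t9 = 0 has a = 1; there are 17 such assignment(s).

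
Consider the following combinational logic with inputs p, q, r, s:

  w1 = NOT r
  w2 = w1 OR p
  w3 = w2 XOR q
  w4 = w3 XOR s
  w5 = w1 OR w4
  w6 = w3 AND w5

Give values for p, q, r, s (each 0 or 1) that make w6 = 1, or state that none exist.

p=0, q=1, r=1, s=0

w6 = w3 AND w5 must be 1, so both w3 = 1 and w5 = 1.
w3 = w2 XOR q must be 1, so w2 and q differ.
Check with p=0, q=1, r=1, s=0:
w1 = NOT r = NOT 1 = 0
w2 = w1 OR p = 0 OR 0 = 0
w3 = w2 XOR q = 0 XOR 1 = 1
w4 = w3 XOR s = 1 XOR 0 = 1
w5 = w1 OR w4 = 0 OR 1 = 1
w6 = w3 AND w5 = 1 AND 1 = 1
So w6 = 1 as required.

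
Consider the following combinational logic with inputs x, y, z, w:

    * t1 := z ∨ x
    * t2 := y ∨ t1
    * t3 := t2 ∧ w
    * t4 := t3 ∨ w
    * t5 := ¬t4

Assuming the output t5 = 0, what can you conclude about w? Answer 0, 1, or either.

1

t5 = ¬t4 must be 0, so t4 = 1.
t4 = t3 ∨ w must be 1, so at least one of t3, w is 1.
Every assignment with t5 = 0 has w = 1; there are 8 such assignment(s).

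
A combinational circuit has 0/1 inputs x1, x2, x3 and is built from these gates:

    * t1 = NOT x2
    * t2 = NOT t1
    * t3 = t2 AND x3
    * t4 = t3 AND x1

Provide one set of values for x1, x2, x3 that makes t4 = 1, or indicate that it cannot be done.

x1=1 x2=1 x3=1

Check with x1=1 x2=1 x3=1:
t1 = NOT x2 = NOT 1 = 0
t2 = NOT t1 = NOT 0 = 1
t3 = t2 AND x3 = 1 AND 1 = 1
t4 = t3 AND x1 = 1 AND 1 = 1
So t4 = 1 as required.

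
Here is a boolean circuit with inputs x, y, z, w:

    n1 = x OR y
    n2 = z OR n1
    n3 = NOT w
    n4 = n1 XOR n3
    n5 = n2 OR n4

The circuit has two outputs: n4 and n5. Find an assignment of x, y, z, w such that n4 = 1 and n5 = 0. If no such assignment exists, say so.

Across all 16 input combinations, none give both n4 = 1 and n5 = 0.

no solution exists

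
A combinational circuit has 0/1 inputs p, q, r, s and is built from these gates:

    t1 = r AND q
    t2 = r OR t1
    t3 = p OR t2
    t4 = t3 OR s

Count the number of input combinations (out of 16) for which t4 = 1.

14

t4 = t3 OR s must be 1, so at least one of t3, s is 1.
Enumerating the 16 input combinations, 14 give t4 = 1 and 2 give t4 = 0.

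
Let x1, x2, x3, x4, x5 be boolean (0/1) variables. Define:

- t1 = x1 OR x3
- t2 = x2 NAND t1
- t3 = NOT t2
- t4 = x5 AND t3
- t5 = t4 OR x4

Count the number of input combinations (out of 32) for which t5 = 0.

t5 = t4 OR x4 must be 0, so both t4 = 0 and x4 = 0.
t4 = x5 AND t3 must be 0, so at least one of x5, t3 is 0.
Enumerating the 32 input combinations, 13 give t5 = 0 and 19 give t5 = 1.

13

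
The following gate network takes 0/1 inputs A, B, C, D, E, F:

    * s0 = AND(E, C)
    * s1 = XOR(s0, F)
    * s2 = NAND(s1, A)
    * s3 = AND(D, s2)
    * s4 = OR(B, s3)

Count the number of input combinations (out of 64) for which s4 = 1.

s4 = OR(B, s3) must be 1, so at least one of B, s3 is 1.
Enumerating the 64 input combinations, 44 give s4 = 1 and 20 give s4 = 0.

44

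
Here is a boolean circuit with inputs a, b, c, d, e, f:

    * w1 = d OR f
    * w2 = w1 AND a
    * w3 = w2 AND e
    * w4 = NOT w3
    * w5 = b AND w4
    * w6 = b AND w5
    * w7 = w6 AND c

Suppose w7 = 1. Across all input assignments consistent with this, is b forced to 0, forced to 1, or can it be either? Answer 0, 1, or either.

w7 = w6 AND c must be 1, so both w6 = 1 and c = 1.
w6 = b AND w5 must be 1, so both b = 1 and w5 = 1.
w5 = b AND w4 must be 1, so both b = 1 and w4 = 1.
Every assignment with w7 = 1 has b = 1; there are 13 such assignment(s).

1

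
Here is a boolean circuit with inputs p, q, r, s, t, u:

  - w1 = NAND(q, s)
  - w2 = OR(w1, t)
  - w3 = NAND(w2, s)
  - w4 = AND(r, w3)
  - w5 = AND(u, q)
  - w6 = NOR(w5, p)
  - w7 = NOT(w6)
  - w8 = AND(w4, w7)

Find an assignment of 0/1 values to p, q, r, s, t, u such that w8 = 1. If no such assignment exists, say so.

Check with p=0 q=1 r=1 s=0 t=0 u=1:
w1 = NAND(q, s) = NAND(1, 0) = 1
w2 = OR(w1, t) = OR(1, 0) = 1
w3 = NAND(w2, s) = NAND(1, 0) = 1
w4 = AND(r, w3) = AND(1, 1) = 1
w5 = AND(u, q) = AND(1, 1) = 1
w6 = NOR(w5, p) = NOR(1, 0) = 0
w7 = NOT(w6) = NOT 0 = 1
w8 = AND(w4, w7) = AND(1, 1) = 1
So w8 = 1 as required.

p=0 q=1 r=1 s=0 t=0 u=1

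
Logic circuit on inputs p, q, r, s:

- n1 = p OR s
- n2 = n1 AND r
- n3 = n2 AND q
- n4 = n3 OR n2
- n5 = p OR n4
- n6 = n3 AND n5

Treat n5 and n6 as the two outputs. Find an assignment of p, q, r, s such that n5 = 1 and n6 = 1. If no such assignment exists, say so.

p=0, q=1, r=1, s=1

Check with p=0, q=1, r=1, s=1:
n1 = p OR s = 0 OR 1 = 1
n2 = n1 AND r = 1 AND 1 = 1
n3 = n2 AND q = 1 AND 1 = 1
n4 = n3 OR n2 = 1 OR 1 = 1
n5 = p OR n4 = 0 OR 1 = 1
n6 = n3 AND n5 = 1 AND 1 = 1
So n5 = 1 and n6 = 1.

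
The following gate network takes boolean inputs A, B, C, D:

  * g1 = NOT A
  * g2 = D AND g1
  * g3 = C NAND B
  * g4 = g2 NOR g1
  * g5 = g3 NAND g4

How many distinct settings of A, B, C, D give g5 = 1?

10

g5 = g3 NAND g4 must be 1, so at least one of g3, g4 is 0.
Enumerating the 16 input combinations, 10 give g5 = 1 and 6 give g5 = 0.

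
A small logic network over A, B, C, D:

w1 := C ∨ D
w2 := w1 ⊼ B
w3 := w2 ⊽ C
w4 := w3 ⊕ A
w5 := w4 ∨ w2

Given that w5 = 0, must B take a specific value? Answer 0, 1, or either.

w5 = w4 ∨ w2 must be 0, so both w4 = 0 and w2 = 0.
Every assignment with w5 = 0 has B = 1; there are 3 such assignment(s).
  A=0, B=1, C=1, D=0
  A=0, B=1, C=1, D=1
  A=1, B=1, C=0, D=1

1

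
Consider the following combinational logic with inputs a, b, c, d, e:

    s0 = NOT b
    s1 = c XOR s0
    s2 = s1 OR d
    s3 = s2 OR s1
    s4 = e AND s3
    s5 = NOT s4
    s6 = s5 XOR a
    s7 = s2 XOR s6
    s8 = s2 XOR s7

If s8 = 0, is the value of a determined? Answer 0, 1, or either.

Both values of a occur among assignments with s8 = 0:
  a=0: a=0, b=0, c=0, d=0, e=1
  a=1: a=1, b=0, c=0, d=0, e=0

either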